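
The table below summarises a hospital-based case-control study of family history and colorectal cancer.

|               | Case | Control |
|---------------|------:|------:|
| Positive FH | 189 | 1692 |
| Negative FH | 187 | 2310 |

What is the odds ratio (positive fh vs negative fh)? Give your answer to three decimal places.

1.380

Cells: a = 189, b = 1692, c = 187, d = 2310.
OR = (a·d)/(b·c) = (189 × 2310) / (1692 × 187) = 436590 / 316404 = 1.37985
The odds of colorectal cancer are about 1.38 times as high in the positive fh group.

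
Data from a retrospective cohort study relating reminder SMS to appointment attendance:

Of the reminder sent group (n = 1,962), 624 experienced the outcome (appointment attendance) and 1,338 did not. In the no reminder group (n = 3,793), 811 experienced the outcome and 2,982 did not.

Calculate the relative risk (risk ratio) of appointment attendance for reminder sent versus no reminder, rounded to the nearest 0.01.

1.49

From the description: a = 624, b = 1338, c = 811, d = 2982.
Risk in exposed = 624/1962 = 0.31804; risk in unexposed = 811/3793 = 0.21381.
RR = 0.31804 / 0.21381 = 1.48747
The risk among the exposed is 1.49 times that among the unexposed.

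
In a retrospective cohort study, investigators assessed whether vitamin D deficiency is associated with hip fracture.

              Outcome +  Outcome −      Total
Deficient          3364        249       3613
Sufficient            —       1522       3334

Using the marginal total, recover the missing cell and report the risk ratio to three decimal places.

The missing cell is in the unexposed row: 3334 − 1522 = 1812.
So a = 3364, b = 249, c = 1812, d = 1522.
RR = [a/(a+b)] / [c/(c+d)] = (3364/3613) / (1812/3334) = 0.93108/0.54349 = 1.71315

1.713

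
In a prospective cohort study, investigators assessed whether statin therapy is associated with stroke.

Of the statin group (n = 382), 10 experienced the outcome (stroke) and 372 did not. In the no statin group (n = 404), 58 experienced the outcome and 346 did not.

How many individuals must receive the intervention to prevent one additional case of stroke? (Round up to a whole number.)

9

Risk in treated group = 10/382 = 0.02618; risk in control = 58/404 = 0.14356.
Absolute risk reduction = 0.14356 − 0.02618 = 0.11739
NNT = 1 / ARR = 1 / 0.11739 = 8.519 → round up → 9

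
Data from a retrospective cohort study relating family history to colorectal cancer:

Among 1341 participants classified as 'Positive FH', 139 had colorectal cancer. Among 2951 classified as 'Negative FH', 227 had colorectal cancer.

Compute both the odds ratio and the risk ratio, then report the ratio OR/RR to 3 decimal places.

1.030

From the description: a = 139, b = 1202, c = 227, d = 2724.
OR = (139·2724)/(1202·227) = 378636/272854 = 1.38769
Risk in exposed = 139/1341 = 0.10365; risk in unexposed = 227/2951 = 0.07692; RR = 1.34750
OR/RR = 1.38769 / 1.34750 = 1.02982
The outcome is not rare, so the OR lies further from 1 than the RR.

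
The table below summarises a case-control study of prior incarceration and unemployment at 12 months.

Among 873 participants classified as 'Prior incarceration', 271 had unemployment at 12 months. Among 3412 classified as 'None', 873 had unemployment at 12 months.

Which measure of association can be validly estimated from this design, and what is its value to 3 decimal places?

From the description: a = 271, b = 602, c = 873, d = 2539.
This is a case-control study: participants were sampled on outcome status, so risks in the source population cannot be estimated directly — relative risk is not valid here. The odds ratio is the appropriate measure.
OR = (a·d)/(b·c) = (271 × 2539) / (602 × 873) = 688069 / 525546 = 1.30925

1.309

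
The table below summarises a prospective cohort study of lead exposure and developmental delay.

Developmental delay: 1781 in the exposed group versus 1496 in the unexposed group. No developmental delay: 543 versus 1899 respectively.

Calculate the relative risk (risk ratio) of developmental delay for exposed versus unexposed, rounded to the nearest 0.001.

From the description: a = 1781, b = 543, c = 1496, d = 1899.
Risk in exposed = 1781/2324 = 0.76635; risk in unexposed = 1496/3395 = 0.44065.
RR = 0.76635 / 0.44065 = 1.73915
The risk among the exposed is 1.74 times that among the unexposed.

1.739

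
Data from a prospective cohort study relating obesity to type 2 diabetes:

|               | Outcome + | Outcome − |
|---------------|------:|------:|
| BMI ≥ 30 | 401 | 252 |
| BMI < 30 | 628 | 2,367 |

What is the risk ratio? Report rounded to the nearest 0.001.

Cells: a = 401, b = 252, c = 628, d = 2367.
Risk in exposed = 401/653 = 0.61409; risk in unexposed = 628/2995 = 0.20968.
RR = 0.61409 / 0.20968 = 2.92866
The risk among the exposed is 2.93 times that among the unexposed.

2.929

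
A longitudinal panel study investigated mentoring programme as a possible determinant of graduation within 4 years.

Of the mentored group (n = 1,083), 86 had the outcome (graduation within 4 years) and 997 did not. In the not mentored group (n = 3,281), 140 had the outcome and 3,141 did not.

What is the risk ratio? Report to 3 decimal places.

From the description: a = 86, b = 997, c = 140, d = 3141.
Risk in exposed = 86/1083 = 0.07941; risk in unexposed = 140/3281 = 0.04267.
RR = 0.07941 / 0.04267 = 1.86101
The risk among the exposed is 1.86 times that among the unexposed.

1.861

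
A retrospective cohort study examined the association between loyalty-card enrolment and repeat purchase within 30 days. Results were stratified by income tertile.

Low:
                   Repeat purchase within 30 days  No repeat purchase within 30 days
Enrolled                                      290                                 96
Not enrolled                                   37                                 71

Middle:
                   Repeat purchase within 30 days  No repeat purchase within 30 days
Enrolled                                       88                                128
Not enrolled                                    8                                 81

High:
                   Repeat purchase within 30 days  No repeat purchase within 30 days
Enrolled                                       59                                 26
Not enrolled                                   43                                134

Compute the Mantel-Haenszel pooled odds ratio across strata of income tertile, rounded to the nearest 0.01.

6.43

OR_MH = Σ(aᵢdᵢ/nᵢ) / Σ(bᵢcᵢ/nᵢ), where nᵢ is the stratum total.
Stratum 1 (Low): n = 494; a·d/n = 290·71/494 = 41.6802; b·c/n = 96·37/494 = 7.1903
Stratum 2 (Middle): n = 305; a·d/n = 88·81/305 = 23.3705; b·c/n = 128·8/305 = 3.3574
Stratum 3 (High): n = 262; a·d/n = 59·134/262 = 30.1756; b·c/n = 26·43/262 = 4.2672
OR_MH = (41.6802 + 23.3705 + 30.1756) / (7.1903 + 3.3574 + 4.2672) = 95.2262 / 14.8148 = 6.42776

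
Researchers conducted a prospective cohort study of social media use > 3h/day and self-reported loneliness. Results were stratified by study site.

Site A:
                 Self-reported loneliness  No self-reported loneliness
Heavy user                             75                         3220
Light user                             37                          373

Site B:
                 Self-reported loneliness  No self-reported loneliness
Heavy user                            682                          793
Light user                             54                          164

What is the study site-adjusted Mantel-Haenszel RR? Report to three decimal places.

1.202

RR_MH = Σ(aᵢ·n₀ᵢ/nᵢ) / Σ(cᵢ·n₁ᵢ/nᵢ), with n₁ᵢ = aᵢ+bᵢ (exposed), n₀ᵢ = cᵢ+dᵢ (unexposed), nᵢ = n₁ᵢ+n₀ᵢ.
Stratum 1 (Site A): n₁ = 3295, n₀ = 410, n = 3705; a·n₀/n = 75·410/3705 = 8.2996; c·n₁/n = 37·3295/3705 = 32.9055
Stratum 2 (Site B): n₁ = 1475, n₀ = 218, n = 1693; a·n₀/n = 682·218/1693 = 87.8181; c·n₁/n = 54·1475/1693 = 47.0467
RR_MH = (8.2996 + 87.8181) / (32.9055 + 47.0467) = 96.1177 / 79.9522 = 1.20219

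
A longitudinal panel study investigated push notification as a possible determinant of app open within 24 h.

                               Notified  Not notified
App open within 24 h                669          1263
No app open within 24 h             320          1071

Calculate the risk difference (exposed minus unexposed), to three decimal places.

Reading the table with exposure as columns: a = 669 (Notified, case), b = 320 (Notified, non-case), c = 1263 (Not notified, case), d = 1071.
Risk in exposed = 669/989 = 0.676441; risk in unexposed = 1263/2334 = 0.541131.
Risk difference = 0.676441 − 0.541131 = 0.135310

0.135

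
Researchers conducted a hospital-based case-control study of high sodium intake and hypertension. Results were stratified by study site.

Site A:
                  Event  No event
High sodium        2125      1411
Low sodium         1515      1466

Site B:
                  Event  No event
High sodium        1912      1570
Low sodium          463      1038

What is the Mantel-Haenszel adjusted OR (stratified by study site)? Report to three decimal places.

OR_MH = Σ(aᵢdᵢ/nᵢ) / Σ(bᵢcᵢ/nᵢ), where nᵢ is the stratum total.
Stratum 1 (Site A): n = 6517; a·d/n = 2125·1466/6517 = 478.0190; b·c/n = 1411·1515/6517 = 328.0137
Stratum 2 (Site B): n = 4983; a·d/n = 1912·1038/4983 = 398.2854; b·c/n = 1570·463/4983 = 145.8780
OR_MH = (478.0190 + 398.2854) / (328.0137 + 145.8780) = 876.3044 / 473.8916 = 1.84917

1.849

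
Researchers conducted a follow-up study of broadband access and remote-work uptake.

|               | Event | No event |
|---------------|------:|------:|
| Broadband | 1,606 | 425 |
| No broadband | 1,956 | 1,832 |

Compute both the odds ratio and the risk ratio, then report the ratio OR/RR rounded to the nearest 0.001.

Cells: a = 1606, b = 425, c = 1956, d = 1832.
OR = (1606·1832)/(425·1956) = 2942192/831300 = 3.53927
Risk in exposed = 1606/2031 = 0.79074; risk in unexposed = 1956/3788 = 0.51637; RR = 1.53136
OR/RR = 3.53927 / 1.53136 = 2.31119
The outcome is not rare, so the OR lies further from 1 than the RR.

2.311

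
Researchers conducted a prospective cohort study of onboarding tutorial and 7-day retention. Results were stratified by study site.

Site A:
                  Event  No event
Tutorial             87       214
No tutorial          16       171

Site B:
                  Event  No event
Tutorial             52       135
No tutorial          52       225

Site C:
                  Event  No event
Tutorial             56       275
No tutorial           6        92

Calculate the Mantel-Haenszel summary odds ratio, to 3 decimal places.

2.605

OR_MH = Σ(aᵢdᵢ/nᵢ) / Σ(bᵢcᵢ/nᵢ), where nᵢ is the stratum total.
Stratum 1 (Site A): n = 488; a·d/n = 87·171/488 = 30.4857; b·c/n = 214·16/488 = 7.0164
Stratum 2 (Site B): n = 464; a·d/n = 52·225/464 = 25.2155; b·c/n = 135·52/464 = 15.1293
Stratum 3 (Site C): n = 429; a·d/n = 56·92/429 = 12.0093; b·c/n = 275·6/429 = 3.8462
OR_MH = (30.4857 + 25.2155 + 12.0093) / (7.0164 + 15.1293 + 3.8462) = 67.7105 / 25.9919 = 2.60507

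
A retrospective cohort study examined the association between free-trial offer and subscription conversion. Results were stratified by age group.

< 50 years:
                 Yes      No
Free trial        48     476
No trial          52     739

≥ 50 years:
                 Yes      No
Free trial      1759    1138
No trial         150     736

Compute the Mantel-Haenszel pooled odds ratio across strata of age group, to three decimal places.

5.774

OR_MH = Σ(aᵢdᵢ/nᵢ) / Σ(bᵢcᵢ/nᵢ), where nᵢ is the stratum total.
Stratum 1 (< 50 years): n = 1315; a·d/n = 48·739/1315 = 26.9749; b·c/n = 476·52/1315 = 18.8228
Stratum 2 (≥ 50 years): n = 3783; a·d/n = 1759·736/3783 = 342.2215; b·c/n = 1138·150/3783 = 45.1229
OR_MH = (26.9749 + 342.2215) / (18.8228 + 45.1229) = 369.1964 / 63.9457 = 5.77359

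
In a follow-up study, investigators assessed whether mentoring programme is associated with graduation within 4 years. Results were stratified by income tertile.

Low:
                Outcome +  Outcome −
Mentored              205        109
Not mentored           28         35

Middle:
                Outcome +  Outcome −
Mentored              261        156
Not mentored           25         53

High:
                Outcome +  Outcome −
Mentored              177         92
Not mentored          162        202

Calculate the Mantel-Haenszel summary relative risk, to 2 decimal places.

RR_MH = Σ(aᵢ·n₀ᵢ/nᵢ) / Σ(cᵢ·n₁ᵢ/nᵢ), with n₁ᵢ = aᵢ+bᵢ (exposed), n₀ᵢ = cᵢ+dᵢ (unexposed), nᵢ = n₁ᵢ+n₀ᵢ.
Stratum 1 (Low): n₁ = 314, n₀ = 63, n = 377; a·n₀/n = 205·63/377 = 34.2573; c·n₁/n = 28·314/377 = 23.3210
Stratum 2 (Middle): n₁ = 417, n₀ = 78, n = 495; a·n₀/n = 261·78/495 = 41.1273; c·n₁/n = 25·417/495 = 21.0606
Stratum 3 (High): n₁ = 269, n₀ = 364, n = 633; a·n₀/n = 177·364/633 = 101.7820; c·n₁/n = 162·269/633 = 68.8436
RR_MH = (34.2573 + 41.1273 + 101.7820) / (23.3210 + 21.0606 + 68.8436) = 177.1666 / 113.2252 = 1.56473

1.56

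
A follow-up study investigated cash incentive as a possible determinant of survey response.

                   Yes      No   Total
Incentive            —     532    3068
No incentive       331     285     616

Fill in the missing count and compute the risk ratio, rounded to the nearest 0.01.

The missing cell is in the exposed row: 3068 − 532 = 2536.
So a = 2536, b = 532, c = 331, d = 285.
RR = [a/(a+b)] / [c/(c+d)] = (2536/3068) / (331/616) = 0.82660/0.53734 = 1.53832

1.54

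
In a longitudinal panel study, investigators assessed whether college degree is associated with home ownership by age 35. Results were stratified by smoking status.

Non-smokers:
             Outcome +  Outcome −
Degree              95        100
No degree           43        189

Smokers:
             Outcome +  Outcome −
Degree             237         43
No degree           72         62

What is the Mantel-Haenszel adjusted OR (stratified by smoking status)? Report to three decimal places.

4.419

OR_MH = Σ(aᵢdᵢ/nᵢ) / Σ(bᵢcᵢ/nᵢ), where nᵢ is the stratum total.
Stratum 1 (Non-smokers): n = 427; a·d/n = 95·189/427 = 42.0492; b·c/n = 100·43/427 = 10.0703
Stratum 2 (Smokers): n = 414; a·d/n = 237·62/414 = 35.4928; b·c/n = 43·72/414 = 7.4783
OR_MH = (42.0492 + 35.4928) / (10.0703 + 7.4783) = 77.5419 / 17.5485 = 4.41872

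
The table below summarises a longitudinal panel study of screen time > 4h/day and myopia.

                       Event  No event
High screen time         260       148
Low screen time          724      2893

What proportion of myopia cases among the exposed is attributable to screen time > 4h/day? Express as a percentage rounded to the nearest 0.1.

Cells: a = 260, b = 148, c = 724, d = 2893.
Risk in exposed = 260/408 = 0.63725; risk in unexposed = 724/3617 = 0.20017.
RR = 0.63725/0.20017 = 3.18363
AR% = (RR − 1)/RR × 100 = (3.18363 − 1)/3.18363 × 100 = 68.5894%

68.6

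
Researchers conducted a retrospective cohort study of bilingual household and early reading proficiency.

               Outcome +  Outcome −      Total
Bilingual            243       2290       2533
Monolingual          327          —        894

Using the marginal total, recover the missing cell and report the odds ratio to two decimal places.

The missing cell is in the unexposed row: 894 − 327 = 567.
So a = 243, b = 2290, c = 327, d = 567.
OR = (a·d)/(b·c) = (243 × 567) / (2290 × 327) = 137781 / 748830 = 0.18400

0.18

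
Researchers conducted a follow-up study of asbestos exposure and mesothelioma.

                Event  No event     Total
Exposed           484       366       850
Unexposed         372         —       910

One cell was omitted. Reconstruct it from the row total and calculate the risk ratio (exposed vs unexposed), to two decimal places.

1.39

The missing cell is in the unexposed row: 910 − 372 = 538.
So a = 484, b = 366, c = 372, d = 538.
RR = [a/(a+b)] / [c/(c+d)] = (484/850) / (372/910) = 0.56941/0.40879 = 1.39292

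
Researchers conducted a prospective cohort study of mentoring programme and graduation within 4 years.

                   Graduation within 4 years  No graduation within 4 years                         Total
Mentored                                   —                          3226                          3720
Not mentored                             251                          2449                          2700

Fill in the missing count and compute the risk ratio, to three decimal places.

The missing cell is in the exposed row: 3720 − 3226 = 494.
So a = 494, b = 3226, c = 251, d = 2449.
RR = [a/(a+b)] / [c/(c+d)] = (494/3720) / (251/2700) = 0.13280/0.09296 = 1.42848

1.428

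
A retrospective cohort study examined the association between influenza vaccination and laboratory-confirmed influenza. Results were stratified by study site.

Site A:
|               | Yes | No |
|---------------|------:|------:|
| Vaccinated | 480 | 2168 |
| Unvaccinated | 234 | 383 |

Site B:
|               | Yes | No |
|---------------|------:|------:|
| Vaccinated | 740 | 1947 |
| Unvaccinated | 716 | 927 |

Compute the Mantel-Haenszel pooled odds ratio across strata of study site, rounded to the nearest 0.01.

OR_MH = Σ(aᵢdᵢ/nᵢ) / Σ(bᵢcᵢ/nᵢ), where nᵢ is the stratum total.
Stratum 1 (Site A): n = 3265; a·d/n = 480·383/3265 = 56.3063; b·c/n = 2168·234/3265 = 155.3789
Stratum 2 (Site B): n = 4330; a·d/n = 740·927/4330 = 158.4249; b·c/n = 1947·716/4330 = 321.9520
OR_MH = (56.3063 + 158.4249) / (155.3789 + 321.9520) = 214.7312 / 477.3308 = 0.44986

0.45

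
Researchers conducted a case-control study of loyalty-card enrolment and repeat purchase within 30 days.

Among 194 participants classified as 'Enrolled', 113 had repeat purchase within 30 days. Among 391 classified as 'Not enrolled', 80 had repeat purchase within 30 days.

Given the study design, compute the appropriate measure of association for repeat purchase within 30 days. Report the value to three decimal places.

From the description: a = 113, b = 81, c = 80, d = 311.
This is a case-control study: participants were sampled on outcome status, so risks in the source population cannot be estimated directly — relative risk is not valid here. The odds ratio is the appropriate measure.
OR = (a·d)/(b·c) = (113 × 311) / (81 × 80) = 35143 / 6480 = 5.42330

5.423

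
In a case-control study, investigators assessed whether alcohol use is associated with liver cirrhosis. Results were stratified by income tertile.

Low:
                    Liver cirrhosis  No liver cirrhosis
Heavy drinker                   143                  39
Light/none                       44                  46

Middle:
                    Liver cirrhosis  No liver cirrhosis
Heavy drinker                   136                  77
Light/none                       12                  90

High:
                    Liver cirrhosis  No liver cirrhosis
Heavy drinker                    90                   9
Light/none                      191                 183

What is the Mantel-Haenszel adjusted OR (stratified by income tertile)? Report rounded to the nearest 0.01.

OR_MH = Σ(aᵢdᵢ/nᵢ) / Σ(bᵢcᵢ/nᵢ), where nᵢ is the stratum total.
Stratum 1 (Low): n = 272; a·d/n = 143·46/272 = 24.1838; b·c/n = 39·44/272 = 6.3088
Stratum 2 (Middle): n = 315; a·d/n = 136·90/315 = 38.8571; b·c/n = 77·12/315 = 2.9333
Stratum 3 (High): n = 473; a·d/n = 90·183/473 = 34.8203; b·c/n = 9·191/473 = 3.6342
OR_MH = (24.1838 + 38.8571 + 34.8203) / (6.3088 + 2.9333 + 3.6342) = 97.8613 / 12.8764 = 7.60004

7.60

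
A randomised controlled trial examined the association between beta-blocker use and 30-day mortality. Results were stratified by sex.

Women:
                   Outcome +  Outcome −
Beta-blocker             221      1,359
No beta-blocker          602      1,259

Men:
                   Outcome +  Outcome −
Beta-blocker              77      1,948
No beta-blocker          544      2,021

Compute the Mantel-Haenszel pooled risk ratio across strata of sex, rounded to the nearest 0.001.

RR_MH = Σ(aᵢ·n₀ᵢ/nᵢ) / Σ(cᵢ·n₁ᵢ/nᵢ), with n₁ᵢ = aᵢ+bᵢ (exposed), n₀ᵢ = cᵢ+dᵢ (unexposed), nᵢ = n₁ᵢ+n₀ᵢ.
Stratum 1 (Women): n₁ = 1580, n₀ = 1861, n = 3441; a·n₀/n = 221·1861/3441 = 119.5237; c·n₁/n = 602·1580/3441 = 276.4196
Stratum 2 (Men): n₁ = 2025, n₀ = 2565, n = 4590; a·n₀/n = 77·2565/4590 = 43.0294; c·n₁/n = 544·2025/4590 = 240.0000
RR_MH = (119.5237 + 43.0294) / (276.4196 + 240.0000) = 162.5531 / 516.4196 = 0.31477

0.315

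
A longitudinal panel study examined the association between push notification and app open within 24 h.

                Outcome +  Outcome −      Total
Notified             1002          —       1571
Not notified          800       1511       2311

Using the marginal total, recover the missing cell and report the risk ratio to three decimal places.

The missing cell is in the exposed row: 1571 − 1002 = 569.
So a = 1002, b = 569, c = 800, d = 1511.
RR = [a/(a+b)] / [c/(c+d)] = (1002/1571) / (800/2311) = 0.63781/0.34617 = 1.84247

1.842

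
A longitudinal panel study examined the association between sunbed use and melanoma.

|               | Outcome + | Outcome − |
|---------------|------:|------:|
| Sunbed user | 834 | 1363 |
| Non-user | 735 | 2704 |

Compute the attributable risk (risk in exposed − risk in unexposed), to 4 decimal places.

0.1659

Cells: a = 834, b = 1363, c = 735, d = 2704.
Risk in exposed = 834/2197 = 0.379609; risk in unexposed = 735/3439 = 0.213725.
Risk difference = 0.379609 − 0.213725 = 0.165884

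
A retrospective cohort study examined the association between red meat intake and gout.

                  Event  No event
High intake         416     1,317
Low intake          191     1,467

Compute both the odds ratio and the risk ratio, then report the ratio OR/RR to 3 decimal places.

Cells: a = 416, b = 1317, c = 191, d = 1467.
OR = (416·1467)/(1317·191) = 610272/251547 = 2.42608
Risk in exposed = 416/1733 = 0.24005; risk in unexposed = 191/1658 = 0.11520; RR = 2.08375
OR/RR = 2.42608 / 2.08375 = 1.16428
The outcome is not rare, so the OR lies further from 1 than the RR.

1.164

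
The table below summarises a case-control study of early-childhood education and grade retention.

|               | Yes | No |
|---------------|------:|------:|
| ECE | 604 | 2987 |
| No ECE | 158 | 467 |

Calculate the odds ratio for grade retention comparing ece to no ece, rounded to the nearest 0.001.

Cells: a = 604, b = 2987, c = 158, d = 467.
OR = (a·d)/(b·c) = (604 × 467) / (2987 × 158) = 282068 / 471946 = 0.59767
Exposure is associated with lower odds of grade retention (OR = 0.60 < 1).

0.598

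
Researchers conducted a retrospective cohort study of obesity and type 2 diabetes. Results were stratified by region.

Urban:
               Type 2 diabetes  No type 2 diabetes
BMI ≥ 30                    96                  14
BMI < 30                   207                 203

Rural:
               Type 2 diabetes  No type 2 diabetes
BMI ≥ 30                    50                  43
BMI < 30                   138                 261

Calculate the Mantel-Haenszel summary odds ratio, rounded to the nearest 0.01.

OR_MH = Σ(aᵢdᵢ/nᵢ) / Σ(bᵢcᵢ/nᵢ), where nᵢ is the stratum total.
Stratum 1 (Urban): n = 520; a·d/n = 96·203/520 = 37.4769; b·c/n = 14·207/520 = 5.5731
Stratum 2 (Rural): n = 492; a·d/n = 50·261/492 = 26.5244; b·c/n = 43·138/492 = 12.0610
OR_MH = (37.4769 + 26.5244) / (5.5731 + 12.0610) = 64.0013 / 17.6341 = 3.62942

3.63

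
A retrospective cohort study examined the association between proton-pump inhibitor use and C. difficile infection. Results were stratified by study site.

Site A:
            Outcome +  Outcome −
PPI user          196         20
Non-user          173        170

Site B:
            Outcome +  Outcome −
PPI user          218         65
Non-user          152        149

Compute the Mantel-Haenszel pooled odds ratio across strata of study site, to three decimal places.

OR_MH = Σ(aᵢdᵢ/nᵢ) / Σ(bᵢcᵢ/nᵢ), where nᵢ is the stratum total.
Stratum 1 (Site A): n = 559; a·d/n = 196·170/559 = 59.6064; b·c/n = 20·173/559 = 6.1896
Stratum 2 (Site B): n = 584; a·d/n = 218·149/584 = 55.6199; b·c/n = 65·152/584 = 16.9178
OR_MH = (59.6064 + 55.6199) / (6.1896 + 16.9178) = 115.2263 / 23.1074 = 4.98655

4.987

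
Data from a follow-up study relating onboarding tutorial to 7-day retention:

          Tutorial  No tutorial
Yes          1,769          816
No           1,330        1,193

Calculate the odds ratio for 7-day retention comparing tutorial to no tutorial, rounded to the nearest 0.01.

1.94

Reading the table with exposure as columns: a = 1769 (Tutorial, case), b = 1330 (Tutorial, non-case), c = 816 (No tutorial, case), d = 1193.
OR = (a·d)/(b·c) = (1769 × 1193) / (1330 × 816) = 2110417 / 1085280 = 1.94458
The odds of 7-day retention are about 1.94 times as high in the tutorial group.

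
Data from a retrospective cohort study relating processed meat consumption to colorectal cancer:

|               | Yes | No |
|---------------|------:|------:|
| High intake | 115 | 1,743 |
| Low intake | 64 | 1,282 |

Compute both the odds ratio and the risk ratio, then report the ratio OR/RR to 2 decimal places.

1.02

Cells: a = 115, b = 1743, c = 64, d = 1282.
OR = (115·1282)/(1743·64) = 147430/111552 = 1.32163
Risk in exposed = 115/1858 = 0.06189; risk in unexposed = 64/1346 = 0.04755; RR = 1.30172
OR/RR = 1.32163 / 1.30172 = 1.01529
The outcome is rare in both groups, so OR ≈ RR (ratio near 1).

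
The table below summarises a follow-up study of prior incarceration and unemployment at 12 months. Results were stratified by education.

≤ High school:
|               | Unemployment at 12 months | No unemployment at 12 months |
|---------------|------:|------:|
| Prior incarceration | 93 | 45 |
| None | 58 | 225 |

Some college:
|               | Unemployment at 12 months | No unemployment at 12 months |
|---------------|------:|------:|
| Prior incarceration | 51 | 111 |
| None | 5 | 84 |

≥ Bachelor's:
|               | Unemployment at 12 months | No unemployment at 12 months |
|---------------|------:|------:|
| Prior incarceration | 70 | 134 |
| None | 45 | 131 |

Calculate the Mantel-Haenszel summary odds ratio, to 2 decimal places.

3.74

OR_MH = Σ(aᵢdᵢ/nᵢ) / Σ(bᵢcᵢ/nᵢ), where nᵢ is the stratum total.
Stratum 1 (≤ High school): n = 421; a·d/n = 93·225/421 = 49.7031; b·c/n = 45·58/421 = 6.1995
Stratum 2 (Some college): n = 251; a·d/n = 51·84/251 = 17.0677; b·c/n = 111·5/251 = 2.2112
Stratum 3 (≥ Bachelor's): n = 380; a·d/n = 70·131/380 = 24.1316; b·c/n = 134·45/380 = 15.8684
OR_MH = (49.7031 + 17.0677 + 24.1316) / (6.1995 + 2.2112 + 15.8684) = 90.9024 / 24.2791 = 3.74406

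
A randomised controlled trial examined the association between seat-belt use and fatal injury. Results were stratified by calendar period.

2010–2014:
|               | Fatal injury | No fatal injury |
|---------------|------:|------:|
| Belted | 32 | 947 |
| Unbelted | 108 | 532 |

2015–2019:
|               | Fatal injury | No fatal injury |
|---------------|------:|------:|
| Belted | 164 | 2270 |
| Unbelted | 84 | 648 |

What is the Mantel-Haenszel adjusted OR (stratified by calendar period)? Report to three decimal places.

0.357

OR_MH = Σ(aᵢdᵢ/nᵢ) / Σ(bᵢcᵢ/nᵢ), where nᵢ is the stratum total.
Stratum 1 (2010–2014): n = 1619; a·d/n = 32·532/1619 = 10.5151; b·c/n = 947·108/1619 = 63.1723
Stratum 2 (2015–2019): n = 3166; a·d/n = 164·648/3166 = 33.5666; b·c/n = 2270·84/3166 = 60.2274
OR_MH = (10.5151 + 33.5666) / (63.1723 + 60.2274) = 44.0818 / 123.3997 = 0.35723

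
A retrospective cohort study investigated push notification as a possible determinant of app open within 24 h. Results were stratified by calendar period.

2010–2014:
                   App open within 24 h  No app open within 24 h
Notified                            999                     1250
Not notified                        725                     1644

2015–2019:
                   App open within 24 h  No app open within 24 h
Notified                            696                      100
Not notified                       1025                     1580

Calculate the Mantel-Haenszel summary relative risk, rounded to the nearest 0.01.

RR_MH = Σ(aᵢ·n₀ᵢ/nᵢ) / Σ(cᵢ·n₁ᵢ/nᵢ), with n₁ᵢ = aᵢ+bᵢ (exposed), n₀ᵢ = cᵢ+dᵢ (unexposed), nᵢ = n₁ᵢ+n₀ᵢ.
Stratum 1 (2010–2014): n₁ = 2249, n₀ = 2369, n = 4618; a·n₀/n = 999·2369/4618 = 512.4796; c·n₁/n = 725·2249/4618 = 353.0803
Stratum 2 (2015–2019): n₁ = 796, n₀ = 2605, n = 3401; a·n₀/n = 696·2605/3401 = 533.1020; c·n₁/n = 1025·796/3401 = 239.9000
RR_MH = (512.4796 + 533.1020) / (353.0803 + 239.9000) = 1045.5817 / 592.9804 = 1.76327

1.76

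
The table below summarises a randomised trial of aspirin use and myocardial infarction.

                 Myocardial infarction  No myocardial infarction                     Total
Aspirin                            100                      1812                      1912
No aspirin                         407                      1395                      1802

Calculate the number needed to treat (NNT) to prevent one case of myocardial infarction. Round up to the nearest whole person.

6

Risk in treated group = 100/1912 = 0.05230; risk in control = 407/1802 = 0.22586.
Absolute risk reduction = 0.22586 − 0.05230 = 0.17356
NNT = 1 / ARR = 1 / 0.17356 = 5.762 → round up → 6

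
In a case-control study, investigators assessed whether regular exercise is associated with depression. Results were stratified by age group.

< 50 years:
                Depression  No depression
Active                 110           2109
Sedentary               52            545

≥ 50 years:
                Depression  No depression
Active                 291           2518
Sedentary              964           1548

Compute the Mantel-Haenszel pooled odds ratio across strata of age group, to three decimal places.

0.214

OR_MH = Σ(aᵢdᵢ/nᵢ) / Σ(bᵢcᵢ/nᵢ), where nᵢ is the stratum total.
Stratum 1 (< 50 years): n = 2816; a·d/n = 110·545/2816 = 21.2891; b·c/n = 2109·52/2816 = 38.9446
Stratum 2 (≥ 50 years): n = 5321; a·d/n = 291·1548/5321 = 84.6585; b·c/n = 2518·964/5321 = 456.1834
OR_MH = (21.2891 + 84.6585) / (38.9446 + 456.1834) = 105.9476 / 495.1280 = 0.21398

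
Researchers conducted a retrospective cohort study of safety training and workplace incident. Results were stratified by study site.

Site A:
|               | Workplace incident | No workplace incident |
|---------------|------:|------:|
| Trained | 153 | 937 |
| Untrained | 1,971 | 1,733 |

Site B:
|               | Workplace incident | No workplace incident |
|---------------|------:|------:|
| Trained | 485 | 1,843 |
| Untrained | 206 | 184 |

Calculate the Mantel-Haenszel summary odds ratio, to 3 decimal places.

OR_MH = Σ(aᵢdᵢ/nᵢ) / Σ(bᵢcᵢ/nᵢ), where nᵢ is the stratum total.
Stratum 1 (Site A): n = 4794; a·d/n = 153·1733/4794 = 55.3085; b·c/n = 937·1971/4794 = 385.2372
Stratum 2 (Site B): n = 2718; a·d/n = 485·184/2718 = 32.8330; b·c/n = 1843·206/2718 = 139.6829
OR_MH = (55.3085 + 32.8330) / (385.2372 + 139.6829) = 88.1415 / 524.9200 = 0.16791

0.168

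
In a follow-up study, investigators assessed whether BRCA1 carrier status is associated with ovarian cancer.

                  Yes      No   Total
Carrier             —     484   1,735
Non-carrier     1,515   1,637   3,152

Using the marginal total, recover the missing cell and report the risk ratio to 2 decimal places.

1.50

The missing cell is in the exposed row: 1735 − 484 = 1251.
So a = 1251, b = 484, c = 1515, d = 1637.
RR = [a/(a+b)] / [c/(c+d)] = (1251/1735) / (1515/3152) = 0.72104/0.48065 = 1.50014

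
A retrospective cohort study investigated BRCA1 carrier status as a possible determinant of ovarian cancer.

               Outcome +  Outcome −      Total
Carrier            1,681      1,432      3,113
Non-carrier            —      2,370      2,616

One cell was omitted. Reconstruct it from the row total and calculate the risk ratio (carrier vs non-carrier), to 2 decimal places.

The missing cell is in the unexposed row: 2616 − 2370 = 246.
So a = 1681, b = 1432, c = 246, d = 2370.
RR = [a/(a+b)] / [c/(c+d)] = (1681/3113) / (246/2616) = 0.53999/0.09404 = 5.74237

5.74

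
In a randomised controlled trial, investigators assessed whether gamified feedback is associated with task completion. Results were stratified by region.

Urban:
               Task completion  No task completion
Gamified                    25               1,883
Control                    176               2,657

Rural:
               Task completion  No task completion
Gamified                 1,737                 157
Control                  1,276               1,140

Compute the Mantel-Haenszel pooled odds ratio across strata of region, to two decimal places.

4.07

OR_MH = Σ(aᵢdᵢ/nᵢ) / Σ(bᵢcᵢ/nᵢ), where nᵢ is the stratum total.
Stratum 1 (Urban): n = 4741; a·d/n = 25·2657/4741 = 14.0108; b·c/n = 1883·176/4741 = 69.9026
Stratum 2 (Rural): n = 4310; a·d/n = 1737·1140/4310 = 459.4385; b·c/n = 157·1276/4310 = 46.4807
OR_MH = (14.0108 + 459.4385) / (69.9026 + 46.4807) = 473.4493 / 116.3833 = 4.06802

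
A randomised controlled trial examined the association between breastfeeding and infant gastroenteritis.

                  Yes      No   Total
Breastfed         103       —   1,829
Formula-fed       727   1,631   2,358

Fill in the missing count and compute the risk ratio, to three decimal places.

The missing cell is in the exposed row: 1829 − 103 = 1726.
So a = 103, b = 1726, c = 727, d = 1631.
RR = [a/(a+b)] / [c/(c+d)] = (103/1829) / (727/2358) = 0.05631/0.30831 = 0.18266

0.183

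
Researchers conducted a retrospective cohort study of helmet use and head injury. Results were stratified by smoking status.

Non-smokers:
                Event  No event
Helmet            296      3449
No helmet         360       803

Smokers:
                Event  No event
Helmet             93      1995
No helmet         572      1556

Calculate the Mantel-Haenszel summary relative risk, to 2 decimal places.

RR_MH = Σ(aᵢ·n₀ᵢ/nᵢ) / Σ(cᵢ·n₁ᵢ/nᵢ), with n₁ᵢ = aᵢ+bᵢ (exposed), n₀ᵢ = cᵢ+dᵢ (unexposed), nᵢ = n₁ᵢ+n₀ᵢ.
Stratum 1 (Non-smokers): n₁ = 3745, n₀ = 1163, n = 4908; a·n₀/n = 296·1163/4908 = 70.1402; c·n₁/n = 360·3745/4908 = 274.6944
Stratum 2 (Smokers): n₁ = 2088, n₀ = 2128, n = 4216; a·n₀/n = 93·2128/4216 = 46.9412; c·n₁/n = 572·2088/4216 = 283.2865
RR_MH = (70.1402 + 46.9412) / (274.6944 + 283.2865) = 117.0814 / 557.9809 = 0.20983

0.21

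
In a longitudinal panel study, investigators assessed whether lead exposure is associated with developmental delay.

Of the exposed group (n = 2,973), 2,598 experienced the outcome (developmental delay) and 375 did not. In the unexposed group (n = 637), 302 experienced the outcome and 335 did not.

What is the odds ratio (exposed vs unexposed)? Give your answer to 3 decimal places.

From the description: a = 2598, b = 375, c = 302, d = 335.
OR = (a·d)/(b·c) = (2598 × 335) / (375 × 302) = 870330 / 113250 = 7.68503
The odds of developmental delay are about 7.69 times as high in the exposed group.

7.685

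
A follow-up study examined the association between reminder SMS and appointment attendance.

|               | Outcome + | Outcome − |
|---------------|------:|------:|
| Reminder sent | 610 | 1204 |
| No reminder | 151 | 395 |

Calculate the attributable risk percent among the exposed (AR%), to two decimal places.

Cells: a = 610, b = 1204, c = 151, d = 395.
Risk in exposed = 610/1814 = 0.33627; risk in unexposed = 151/546 = 0.27656.
RR = 0.33627/0.27656 = 1.21593
AR% = (RR − 1)/RR × 100 = (1.21593 − 1)/1.21593 × 100 = 17.7584%

17.76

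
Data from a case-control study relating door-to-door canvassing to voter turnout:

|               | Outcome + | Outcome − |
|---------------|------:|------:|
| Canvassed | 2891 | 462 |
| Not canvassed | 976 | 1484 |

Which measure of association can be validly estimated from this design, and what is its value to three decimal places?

Cells: a = 2891, b = 462, c = 976, d = 1484.
This is a case-control study: participants were sampled on outcome status, so risks in the source population cannot be estimated directly — relative risk is not valid here. The odds ratio is the appropriate measure.
OR = (a·d)/(b·c) = (2891 × 1484) / (462 × 976) = 4290244 / 450912 = 9.51459

9.515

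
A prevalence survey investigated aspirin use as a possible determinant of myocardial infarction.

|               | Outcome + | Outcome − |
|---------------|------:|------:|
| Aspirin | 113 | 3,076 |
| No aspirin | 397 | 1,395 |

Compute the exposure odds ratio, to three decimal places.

0.129

Cells: a = 113, b = 3076, c = 397, d = 1395.
OR = (a·d)/(b·c) = (113 × 1395) / (3076 × 397) = 157635 / 1221172 = 0.12909
Exposure is associated with lower odds of myocardial infarction (OR = 0.13 < 1).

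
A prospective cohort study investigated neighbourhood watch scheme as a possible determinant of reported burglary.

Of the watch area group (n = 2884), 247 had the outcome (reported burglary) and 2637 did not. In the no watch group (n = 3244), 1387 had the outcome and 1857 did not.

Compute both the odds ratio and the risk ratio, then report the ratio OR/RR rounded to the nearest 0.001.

From the description: a = 247, b = 2637, c = 1387, d = 1857.
OR = (247·1857)/(2637·1387) = 458679/3657519 = 0.12541
Risk in exposed = 247/2884 = 0.08564; risk in unexposed = 1387/3244 = 0.42756; RR = 0.20031
OR/RR = 0.12541 / 0.20031 = 0.62606
The outcome is not rare, so the OR lies further from 1 than the RR.

0.626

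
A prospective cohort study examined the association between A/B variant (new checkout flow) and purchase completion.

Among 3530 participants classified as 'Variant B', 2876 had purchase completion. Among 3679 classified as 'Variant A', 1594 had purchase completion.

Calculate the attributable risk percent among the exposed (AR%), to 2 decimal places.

46.82

From the description: a = 2876, b = 654, c = 1594, d = 2085.
Risk in exposed = 2876/3530 = 0.81473; risk in unexposed = 1594/3679 = 0.43327.
RR = 0.81473/0.43327 = 1.88042
AR% = (RR − 1)/RR × 100 = (1.88042 − 1)/1.88042 × 100 = 46.8205%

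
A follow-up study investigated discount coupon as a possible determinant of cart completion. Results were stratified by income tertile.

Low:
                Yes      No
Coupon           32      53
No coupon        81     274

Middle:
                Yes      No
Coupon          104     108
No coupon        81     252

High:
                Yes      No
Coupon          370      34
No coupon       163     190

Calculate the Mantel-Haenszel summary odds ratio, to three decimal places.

OR_MH = Σ(aᵢdᵢ/nᵢ) / Σ(bᵢcᵢ/nᵢ), where nᵢ is the stratum total.
Stratum 1 (Low): n = 440; a·d/n = 32·274/440 = 19.9273; b·c/n = 53·81/440 = 9.7568
Stratum 2 (Middle): n = 545; a·d/n = 104·252/545 = 48.0881; b·c/n = 108·81/545 = 16.0514
Stratum 3 (High): n = 757; a·d/n = 370·190/757 = 92.8666; b·c/n = 34·163/757 = 7.3210
OR_MH = (19.9273 + 48.0881 + 92.8666) / (9.7568 + 16.0514 + 7.3210) = 160.8819 / 33.1292 = 4.85620

4.856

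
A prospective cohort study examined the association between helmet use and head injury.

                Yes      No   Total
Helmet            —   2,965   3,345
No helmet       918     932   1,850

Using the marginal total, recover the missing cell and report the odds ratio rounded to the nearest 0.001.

0.130

The missing cell is in the exposed row: 3345 − 2965 = 380.
So a = 380, b = 2965, c = 918, d = 932.
OR = (a·d)/(b·c) = (380 × 932) / (2965 × 918) = 354160 / 2721870 = 0.13012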